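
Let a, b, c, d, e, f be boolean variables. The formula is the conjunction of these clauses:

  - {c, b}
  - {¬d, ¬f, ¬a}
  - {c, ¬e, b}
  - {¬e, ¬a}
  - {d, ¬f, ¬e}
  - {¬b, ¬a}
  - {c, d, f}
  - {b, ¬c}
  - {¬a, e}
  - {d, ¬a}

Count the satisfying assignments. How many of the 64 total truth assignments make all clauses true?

Case analysis on a and b:
  a=T, b=T: a clause becomes empty — 0.
  a=T, b=F: a clause becomes empty — 0.
  a=F, b=T: 12 of the 16 assignments to (c,d,e,f) work.
  a=F, b=F: a clause becomes empty — 0.
Total: 0 + 0 + 12 + 0 = 12.

12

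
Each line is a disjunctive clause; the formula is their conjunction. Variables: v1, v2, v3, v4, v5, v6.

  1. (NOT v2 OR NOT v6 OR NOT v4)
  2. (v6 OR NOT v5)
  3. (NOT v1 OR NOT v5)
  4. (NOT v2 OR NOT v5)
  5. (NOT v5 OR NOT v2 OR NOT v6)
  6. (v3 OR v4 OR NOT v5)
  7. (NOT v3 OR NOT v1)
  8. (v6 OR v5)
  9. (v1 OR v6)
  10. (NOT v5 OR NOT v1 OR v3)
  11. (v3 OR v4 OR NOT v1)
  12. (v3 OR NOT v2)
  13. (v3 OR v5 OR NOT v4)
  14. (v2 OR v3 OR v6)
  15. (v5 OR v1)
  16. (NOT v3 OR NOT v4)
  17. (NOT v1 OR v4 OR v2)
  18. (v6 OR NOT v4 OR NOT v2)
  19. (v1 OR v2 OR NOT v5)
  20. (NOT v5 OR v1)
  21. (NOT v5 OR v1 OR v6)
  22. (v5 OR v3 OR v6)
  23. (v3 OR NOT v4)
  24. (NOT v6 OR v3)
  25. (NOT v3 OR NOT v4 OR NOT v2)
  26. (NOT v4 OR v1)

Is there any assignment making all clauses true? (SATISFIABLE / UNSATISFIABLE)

v5 = True:
  propagation gives v6=True, v1=False; an empty clause results — contradiction.
v5 = False:
  propagation gives v6=True, v1=True, v3=False; an empty clause results — contradiction.
Every branch closes, so no satisfying assignment exists.

UNSATISFIABLE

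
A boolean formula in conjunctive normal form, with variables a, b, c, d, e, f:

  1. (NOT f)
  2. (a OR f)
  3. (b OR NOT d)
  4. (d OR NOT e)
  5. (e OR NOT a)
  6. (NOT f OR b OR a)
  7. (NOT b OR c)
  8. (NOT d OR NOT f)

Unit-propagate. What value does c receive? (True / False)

True

(NOT f) is a unit clause: f = False.
From (a OR f) and f = False: a = True.
In (e OR NOT a), NOT a is now false; e must hold, so e = True.
(d OR NOT e): since e = True, the clause reduces to (d). d = True.
From (b OR NOT d) and d = True: b = True.
From (c OR NOT b) and b = True: c = True.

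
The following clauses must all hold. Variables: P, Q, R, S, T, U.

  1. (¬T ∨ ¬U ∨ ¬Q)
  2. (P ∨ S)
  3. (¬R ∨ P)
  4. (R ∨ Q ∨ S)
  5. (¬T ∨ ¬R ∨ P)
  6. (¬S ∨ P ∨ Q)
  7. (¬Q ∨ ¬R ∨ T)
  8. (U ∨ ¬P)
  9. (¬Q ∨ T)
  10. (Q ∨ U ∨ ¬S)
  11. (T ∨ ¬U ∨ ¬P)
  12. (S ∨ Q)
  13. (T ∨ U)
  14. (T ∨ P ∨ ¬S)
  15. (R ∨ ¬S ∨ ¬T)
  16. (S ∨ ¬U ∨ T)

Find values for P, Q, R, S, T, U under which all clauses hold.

Branch on P: take P = True.
  then U is forced to True.
  then T is forced to True.
  then Q is forced to False.
  then S is forced to True.
  then R is forced to True.
Every clause has at least one true literal under this assignment.

P=T, Q=F, R=T, S=T, T=T, U=T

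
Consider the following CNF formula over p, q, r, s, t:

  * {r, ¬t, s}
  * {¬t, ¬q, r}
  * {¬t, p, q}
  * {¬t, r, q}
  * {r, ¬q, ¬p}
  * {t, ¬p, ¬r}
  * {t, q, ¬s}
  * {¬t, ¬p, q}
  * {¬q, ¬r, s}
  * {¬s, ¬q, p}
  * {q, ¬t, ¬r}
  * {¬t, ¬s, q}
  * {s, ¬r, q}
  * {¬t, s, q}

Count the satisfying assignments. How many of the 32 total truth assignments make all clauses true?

The models are:
  p=F q=F r=F s=F t=F
  p=F q=T r=F s=F t=F
  p=T q=F r=F s=F t=F
  p=T q=T r=T s=T t=T
That's 4 in total.

4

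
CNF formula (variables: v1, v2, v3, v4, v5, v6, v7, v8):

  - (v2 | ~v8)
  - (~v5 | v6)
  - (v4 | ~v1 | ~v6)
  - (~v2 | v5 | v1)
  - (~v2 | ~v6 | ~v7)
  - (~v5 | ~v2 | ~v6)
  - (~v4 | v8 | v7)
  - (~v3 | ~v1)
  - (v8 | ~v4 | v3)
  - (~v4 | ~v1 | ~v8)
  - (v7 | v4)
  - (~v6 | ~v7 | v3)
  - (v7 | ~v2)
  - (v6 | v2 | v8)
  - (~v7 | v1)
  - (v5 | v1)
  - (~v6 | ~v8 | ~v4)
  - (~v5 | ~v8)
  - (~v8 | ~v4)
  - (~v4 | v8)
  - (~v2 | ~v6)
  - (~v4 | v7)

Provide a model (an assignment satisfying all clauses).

v1 = T, v2 = T, v3 = F, v4 = F, v5 = F, v6 = F, v7 = T, v8 = F

Check each clause:
  1. (~v8 | v2) — ~v8 is true.
  2. (v6 | ~v5) — ~v5 is true.
  3. (~v1 | v4 | ~v6) — ~v6 is true.
  4. (~v2 | v5 | v1) — v1 is true.
  5. (~v6 | ~v2 | ~v7) — ~v6 is true.
  6. (~v5 | ~v6 | ~v2) — ~v6 is true.
  7. (v7 | ~v4 | v8) — ~v4 is true.
  8. (~v1 | ~v3) — ~v3 is true.
  9. (v3 | v8 | ~v4) — ~v4 is true.
  10. (~v4 | ~v8 | ~v1) — ~v8 is true.
  11. (v7 | v4) — v7 is true.
  12. (~v6 | v3 | ~v7) — ~v6 is true.
  13. (v7 | ~v2) — v7 is true.
  14. (v8 | v2 | v6) — v2 is true.
  15. (~v7 | v1) — v1 is true.
  16. (v1 | v5) — v1 is true.
  17. (~v8 | ~v4 | ~v6) — ~v8 is true.
  18. (~v8 | ~v5) — ~v8 is true.
  19. (~v4 | ~v8) — ~v8 is true.
  20. (v8 | ~v4) — ~v4 is true.
  21. (~v6 | ~v2) — ~v6 is true.
  22. (~v4 | v7) — ~v4 is true.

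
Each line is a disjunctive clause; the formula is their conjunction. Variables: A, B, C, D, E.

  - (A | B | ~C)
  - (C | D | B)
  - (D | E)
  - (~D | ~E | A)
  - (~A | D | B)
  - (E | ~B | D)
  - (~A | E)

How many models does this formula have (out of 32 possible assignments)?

11

Split on D, then A.
  D=T, A=T: remaining (B,C,E) ∈ {(F,F,T); (F,T,T); (T,F,T); (T,T,T)} — 4.
  D=T, A=F: remaining (B,C,E) ∈ {(F,F,F); (T,F,F); (T,T,F)} — 3.
  D=F, A=T: remaining (B,C,E) ∈ {(T,F,T); (T,T,T)} — 2.
  D=F, A=F: remaining (B,C,E) ∈ {(T,F,T); (T,T,T)} — 2.
Total: 4 + 3 + 2 + 2 = 11.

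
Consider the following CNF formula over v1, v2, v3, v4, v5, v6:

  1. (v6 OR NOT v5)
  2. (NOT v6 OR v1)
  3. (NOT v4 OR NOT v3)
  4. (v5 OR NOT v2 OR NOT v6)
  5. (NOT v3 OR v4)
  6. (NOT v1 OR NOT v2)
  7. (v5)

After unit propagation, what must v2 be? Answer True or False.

False

Unit clause (v5) sets v5 = True.
From (v6 OR NOT v5) and v5 = True: v6 = True.
(NOT v6 OR v1) with v6 = True leaves only v1, so v1 = True.
(NOT v2 OR NOT v1): since v1 = True, the clause reduces to (NOT v2). v2 = False.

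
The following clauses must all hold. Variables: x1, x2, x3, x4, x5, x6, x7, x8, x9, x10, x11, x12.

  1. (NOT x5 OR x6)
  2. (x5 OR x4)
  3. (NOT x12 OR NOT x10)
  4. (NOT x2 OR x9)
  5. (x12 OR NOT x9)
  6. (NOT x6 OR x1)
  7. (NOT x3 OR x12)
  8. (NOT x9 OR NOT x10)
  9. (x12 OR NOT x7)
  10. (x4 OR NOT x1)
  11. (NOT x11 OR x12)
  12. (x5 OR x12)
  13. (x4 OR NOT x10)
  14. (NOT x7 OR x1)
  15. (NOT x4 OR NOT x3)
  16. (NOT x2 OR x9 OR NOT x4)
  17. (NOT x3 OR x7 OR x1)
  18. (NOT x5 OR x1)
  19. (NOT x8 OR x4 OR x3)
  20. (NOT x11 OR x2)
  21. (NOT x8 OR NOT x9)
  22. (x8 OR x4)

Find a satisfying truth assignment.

x1=False, x2=False, x3=False, x4=True, x5=False, x6=False, x7=False, x8=False, x9=True, x10=False, x11=False, x12=True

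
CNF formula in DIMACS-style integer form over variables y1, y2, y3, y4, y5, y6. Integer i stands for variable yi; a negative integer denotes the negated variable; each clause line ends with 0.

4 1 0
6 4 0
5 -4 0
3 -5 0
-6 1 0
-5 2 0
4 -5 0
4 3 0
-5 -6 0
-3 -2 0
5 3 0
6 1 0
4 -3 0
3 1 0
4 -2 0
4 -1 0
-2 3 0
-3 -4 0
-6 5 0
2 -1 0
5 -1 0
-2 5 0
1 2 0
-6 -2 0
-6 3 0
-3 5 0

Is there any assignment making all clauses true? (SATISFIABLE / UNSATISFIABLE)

UNSATISFIABLE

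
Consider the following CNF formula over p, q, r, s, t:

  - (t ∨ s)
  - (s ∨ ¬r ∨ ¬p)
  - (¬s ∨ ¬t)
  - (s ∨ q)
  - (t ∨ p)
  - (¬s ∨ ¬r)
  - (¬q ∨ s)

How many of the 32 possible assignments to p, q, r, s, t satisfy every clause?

2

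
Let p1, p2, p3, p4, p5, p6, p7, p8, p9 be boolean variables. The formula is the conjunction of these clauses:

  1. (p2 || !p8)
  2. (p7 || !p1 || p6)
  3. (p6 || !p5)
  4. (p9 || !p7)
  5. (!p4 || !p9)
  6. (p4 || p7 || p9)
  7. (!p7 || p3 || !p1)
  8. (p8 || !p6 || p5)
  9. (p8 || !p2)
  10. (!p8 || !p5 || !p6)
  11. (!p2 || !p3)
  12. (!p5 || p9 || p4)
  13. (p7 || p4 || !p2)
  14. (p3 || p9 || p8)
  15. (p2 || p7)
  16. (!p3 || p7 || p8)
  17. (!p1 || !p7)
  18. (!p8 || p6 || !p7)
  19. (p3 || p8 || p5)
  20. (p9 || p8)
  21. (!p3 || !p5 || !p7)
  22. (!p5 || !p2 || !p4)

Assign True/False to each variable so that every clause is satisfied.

p1=False, p2=False, p3=False, p4=False, p5=True, p6=True, p7=True, p8=False, p9=True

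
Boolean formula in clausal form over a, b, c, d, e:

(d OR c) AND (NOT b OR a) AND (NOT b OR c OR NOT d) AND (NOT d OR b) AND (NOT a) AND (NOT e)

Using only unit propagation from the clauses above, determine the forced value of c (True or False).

True

(NOT a) stands alone — a = False.
(a OR NOT b) with a = False leaves only NOT b, so b = False.
In (NOT d OR b), b is now false; NOT d must hold, so d = False.
(c OR d) with d = False leaves only c, so c = True.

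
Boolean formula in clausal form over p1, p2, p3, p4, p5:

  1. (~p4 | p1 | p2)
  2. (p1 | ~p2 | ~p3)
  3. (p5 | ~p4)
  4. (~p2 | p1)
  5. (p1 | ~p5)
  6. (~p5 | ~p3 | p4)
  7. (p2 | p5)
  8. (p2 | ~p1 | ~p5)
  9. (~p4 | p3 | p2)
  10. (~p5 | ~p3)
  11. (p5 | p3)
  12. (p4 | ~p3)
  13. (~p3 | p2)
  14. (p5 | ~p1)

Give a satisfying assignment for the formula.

p1=T, p2=T, p3=F, p4=T, p5=T

Check each clause:
  1. (~p4 | p2 | p1) — p1 is true.
  2. (~p3 | p1 | ~p2) — p1 is true.
  3. (~p4 | p5) — p5 is true.
  4. (p1 | ~p2) — p1 is true.
  5. (~p5 | p1) — p1 is true.
  6. (~p5 | p4 | ~p3) — p4 is true.
  7. (p2 | p5) — p2 is true.
  8. (~p1 | ~p5 | p2) — p2 is true.
  9. (p2 | p3 | ~p4) — p2 is true.
  10. (~p5 | ~p3) — ~p3 is true.
  11. (p5 | p3) — p5 is true.
  12. (p4 | ~p3) — p4 is true.
  13. (~p3 | p2) — p2 is true.
  14. (p5 | ~p1) — p5 is true.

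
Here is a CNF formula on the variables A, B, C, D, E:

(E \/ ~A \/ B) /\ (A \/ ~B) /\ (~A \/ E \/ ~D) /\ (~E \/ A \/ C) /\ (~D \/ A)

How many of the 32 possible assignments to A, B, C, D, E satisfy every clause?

13

Case analysis on A and E:
  A=T, E=T: B, C, D free → 2^3 = 8.
  A=T, E=F: remaining (B,C,D) ∈ {(T,F,F); (T,T,F)} — 2.
  A=F, E=T: remaining (B,C,D) ∈ {(F,T,F)} — 1.
  A=F, E=F: remaining (B,C,D) ∈ {(F,F,F); (F,T,F)} — 2.
Total: 8 + 2 + 1 + 2 = 13.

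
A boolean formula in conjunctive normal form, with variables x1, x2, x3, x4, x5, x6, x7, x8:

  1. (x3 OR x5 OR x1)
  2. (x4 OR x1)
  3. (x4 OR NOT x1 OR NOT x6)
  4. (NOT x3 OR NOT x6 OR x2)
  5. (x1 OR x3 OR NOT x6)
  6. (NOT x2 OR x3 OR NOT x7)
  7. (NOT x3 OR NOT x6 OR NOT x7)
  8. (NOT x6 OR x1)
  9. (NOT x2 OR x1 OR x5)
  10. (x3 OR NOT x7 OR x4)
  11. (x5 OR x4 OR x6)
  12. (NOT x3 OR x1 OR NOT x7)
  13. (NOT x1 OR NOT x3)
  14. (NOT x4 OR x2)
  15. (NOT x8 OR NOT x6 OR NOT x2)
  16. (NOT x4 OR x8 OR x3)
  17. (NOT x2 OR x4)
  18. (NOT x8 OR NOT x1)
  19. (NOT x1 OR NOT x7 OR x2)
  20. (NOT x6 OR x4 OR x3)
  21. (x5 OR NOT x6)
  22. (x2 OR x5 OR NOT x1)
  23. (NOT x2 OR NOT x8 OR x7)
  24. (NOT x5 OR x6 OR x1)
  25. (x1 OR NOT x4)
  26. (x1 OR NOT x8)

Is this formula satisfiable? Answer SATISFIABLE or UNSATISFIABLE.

Set x1 = True and propagate.
  then x3 is forced to False.
  then x8 is forced to False.
  then x4 is forced to False.
  then x6 is forced to False.
  then x7 is forced to False.
  then x5 is forced to True.
  then x2 is forced to False.
Every clause has at least one true literal under this assignment.
So x1=True, x2=False, x3=False, x4=False, x5=True, x6=False, x7=False, x8=False is a satisfying assignment.

SATISFIABLE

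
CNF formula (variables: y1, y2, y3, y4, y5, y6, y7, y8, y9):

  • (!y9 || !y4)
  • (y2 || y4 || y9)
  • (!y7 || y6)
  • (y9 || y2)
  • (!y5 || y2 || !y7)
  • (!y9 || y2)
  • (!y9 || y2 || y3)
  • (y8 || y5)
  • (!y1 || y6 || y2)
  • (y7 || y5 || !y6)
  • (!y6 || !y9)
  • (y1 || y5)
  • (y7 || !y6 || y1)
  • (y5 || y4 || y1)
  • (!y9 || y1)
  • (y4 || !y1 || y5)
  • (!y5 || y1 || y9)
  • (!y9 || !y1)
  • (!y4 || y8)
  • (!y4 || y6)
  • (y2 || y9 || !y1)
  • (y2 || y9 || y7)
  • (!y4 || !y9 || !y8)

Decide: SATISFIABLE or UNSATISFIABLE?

y2 occurs only positively in the remaining clauses — set y2 = True.
y3 occurs only positively in the remaining clauses — set y3 = True.
Branch on y1: take y1 = True.
  then y9 is forced to False.
For the remaining variables, y4 = False, y5 = True, y6 = True, y7 = True, y8 = True works.
So y1=True, y2=True, y3=True, y4=False, y5=True, y6=True, y7=True, y8=True, y9=False is a satisfying assignment.

SATISFIABLE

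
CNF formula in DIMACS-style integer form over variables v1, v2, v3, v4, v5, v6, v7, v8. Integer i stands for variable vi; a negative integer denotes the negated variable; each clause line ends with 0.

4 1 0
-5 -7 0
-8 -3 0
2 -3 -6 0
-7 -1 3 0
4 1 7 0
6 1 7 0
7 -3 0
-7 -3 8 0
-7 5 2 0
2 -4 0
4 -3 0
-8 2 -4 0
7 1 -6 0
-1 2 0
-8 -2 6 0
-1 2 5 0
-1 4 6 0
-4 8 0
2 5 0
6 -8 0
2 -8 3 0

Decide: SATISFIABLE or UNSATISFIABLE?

SATISFIABLE

Set v1 = True and propagate.
  then v2 is forced to True.
Try v3 = False.
  then v7 is forced to False.
Branch on v4: take v4 = False.
  then v6 is forced to True.
v5, v8 are now unconstrained; take v5 = True, v8 = False.
Every clause has at least one true literal under this assignment.
So v1 = T, v2 = T, v3 = F, v4 = F, v5 = T, v6 = T, v7 = F, v8 = F is a satisfying assignment.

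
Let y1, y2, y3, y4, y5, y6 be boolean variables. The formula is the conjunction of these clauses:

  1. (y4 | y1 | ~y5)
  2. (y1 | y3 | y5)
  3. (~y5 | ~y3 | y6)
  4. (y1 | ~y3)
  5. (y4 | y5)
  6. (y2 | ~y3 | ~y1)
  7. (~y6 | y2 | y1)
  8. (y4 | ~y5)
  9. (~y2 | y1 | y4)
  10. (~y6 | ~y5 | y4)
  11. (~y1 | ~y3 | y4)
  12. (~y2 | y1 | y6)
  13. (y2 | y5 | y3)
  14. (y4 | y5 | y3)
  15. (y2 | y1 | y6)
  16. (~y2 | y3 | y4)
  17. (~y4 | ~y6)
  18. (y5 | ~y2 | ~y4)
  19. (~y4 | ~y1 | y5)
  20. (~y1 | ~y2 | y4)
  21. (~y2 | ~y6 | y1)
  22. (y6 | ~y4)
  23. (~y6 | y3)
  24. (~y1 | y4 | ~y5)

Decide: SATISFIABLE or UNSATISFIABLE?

y4 = True:
  propagation gives y6=False; an empty clause results — contradiction.
y4 = False:
  propagation gives y5=True; an empty clause results — contradiction.
Every branch closes, so no satisfying assignment exists.

UNSATISFIABLE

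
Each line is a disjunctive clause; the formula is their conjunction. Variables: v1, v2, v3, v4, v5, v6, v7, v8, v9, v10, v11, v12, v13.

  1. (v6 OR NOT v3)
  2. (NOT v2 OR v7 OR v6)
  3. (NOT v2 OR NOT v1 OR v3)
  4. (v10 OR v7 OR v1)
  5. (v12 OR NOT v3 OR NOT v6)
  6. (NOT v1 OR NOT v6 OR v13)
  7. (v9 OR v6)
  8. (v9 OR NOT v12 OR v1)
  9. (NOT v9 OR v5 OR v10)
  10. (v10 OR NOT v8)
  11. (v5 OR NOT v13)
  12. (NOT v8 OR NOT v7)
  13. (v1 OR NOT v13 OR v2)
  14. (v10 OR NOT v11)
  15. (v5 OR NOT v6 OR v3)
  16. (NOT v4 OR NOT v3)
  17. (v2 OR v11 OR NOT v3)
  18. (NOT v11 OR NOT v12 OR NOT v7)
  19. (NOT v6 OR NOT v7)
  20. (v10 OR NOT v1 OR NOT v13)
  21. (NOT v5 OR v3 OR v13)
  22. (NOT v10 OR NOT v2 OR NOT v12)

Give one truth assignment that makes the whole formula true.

v1 = T, v2 = F, v3 = F, v4 = F, v5 = T, v6 = T, v7 = F, v8 = T, v9 = T, v10 = T, v11 = T, v12 = T, v13 = T

v4 occurs only negated in the remaining clauses — set v4 = False.
Branch on v1: take v1 = True.
Set v2 = False and propagate.
For the remaining variables, v3 = False, v5 = True, v6 = True, v7 = False, v8 = True, v9 = True, v10 = True, v11 = True, v12 = True, v13 = True works.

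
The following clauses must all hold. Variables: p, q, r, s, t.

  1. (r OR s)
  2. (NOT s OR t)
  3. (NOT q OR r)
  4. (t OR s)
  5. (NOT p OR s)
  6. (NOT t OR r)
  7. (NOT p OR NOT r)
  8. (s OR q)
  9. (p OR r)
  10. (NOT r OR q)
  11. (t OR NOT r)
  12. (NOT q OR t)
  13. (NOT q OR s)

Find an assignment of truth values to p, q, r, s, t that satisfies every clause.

p=False  q=True  r=True  s=True  t=True

Try p = False.
  then r is forced to True.
  then q is forced to True.
  then t is forced to True.
  then s is forced to True.
Every clause has at least one true literal under this assignment.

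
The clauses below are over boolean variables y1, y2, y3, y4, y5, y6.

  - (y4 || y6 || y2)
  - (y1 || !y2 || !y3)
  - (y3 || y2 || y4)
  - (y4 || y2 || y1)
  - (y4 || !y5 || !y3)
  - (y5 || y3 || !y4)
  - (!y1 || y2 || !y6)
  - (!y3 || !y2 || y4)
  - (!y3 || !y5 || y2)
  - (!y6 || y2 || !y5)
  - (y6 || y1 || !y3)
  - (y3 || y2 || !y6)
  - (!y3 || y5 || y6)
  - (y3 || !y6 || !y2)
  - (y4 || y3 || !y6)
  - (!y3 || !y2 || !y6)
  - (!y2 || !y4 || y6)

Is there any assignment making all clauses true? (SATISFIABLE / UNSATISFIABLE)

SATISFIABLE

Set y1 = False and propagate.
Try y2 = True.
  then y3 is forced to False.
  then y6 is forced to False.
  then y4 is forced to False.
y5 is now unconstrained; take y5 = False.
So y1=0, y2=1, y3=0, y4=0, y5=0, y6=0 is a satisfying assignment.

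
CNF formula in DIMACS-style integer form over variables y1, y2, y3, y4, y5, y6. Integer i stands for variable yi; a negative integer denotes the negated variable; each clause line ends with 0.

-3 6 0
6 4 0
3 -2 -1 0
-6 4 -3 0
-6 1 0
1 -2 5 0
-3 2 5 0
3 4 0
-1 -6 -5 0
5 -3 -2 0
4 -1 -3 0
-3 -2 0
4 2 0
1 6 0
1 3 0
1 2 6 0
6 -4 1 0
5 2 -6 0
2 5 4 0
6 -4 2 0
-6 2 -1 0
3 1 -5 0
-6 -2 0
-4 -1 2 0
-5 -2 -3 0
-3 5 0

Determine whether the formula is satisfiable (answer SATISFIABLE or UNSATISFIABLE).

y2 = True:
  propagation gives y3=False, y1=False; an empty clause results — contradiction.
y2 = False:
  propagation gives y4=True, y6=True, y1=True; an empty clause results — contradiction.
Every branch closes, so no satisfying assignment exists.

UNSATISFIABLE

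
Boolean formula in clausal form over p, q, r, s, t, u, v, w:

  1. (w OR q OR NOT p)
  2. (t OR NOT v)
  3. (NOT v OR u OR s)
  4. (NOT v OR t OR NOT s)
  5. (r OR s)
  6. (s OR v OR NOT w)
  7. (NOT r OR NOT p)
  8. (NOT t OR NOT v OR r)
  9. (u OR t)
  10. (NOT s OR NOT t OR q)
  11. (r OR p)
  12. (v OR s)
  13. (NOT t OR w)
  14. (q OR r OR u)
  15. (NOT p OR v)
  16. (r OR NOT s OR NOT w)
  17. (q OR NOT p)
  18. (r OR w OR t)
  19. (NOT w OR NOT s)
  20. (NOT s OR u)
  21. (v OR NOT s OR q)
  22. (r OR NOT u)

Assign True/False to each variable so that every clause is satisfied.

Pure literal: q appears only positively; assign q = True.
Try p = False.
  then r is forced to True.
Branch on s: take s = False.
  then v is forced to True.
  then t is forced to True.
  then u is forced to True.
  then w is forced to True.

p=False, q=True, r=True, s=False, t=True, u=True, v=True, w=True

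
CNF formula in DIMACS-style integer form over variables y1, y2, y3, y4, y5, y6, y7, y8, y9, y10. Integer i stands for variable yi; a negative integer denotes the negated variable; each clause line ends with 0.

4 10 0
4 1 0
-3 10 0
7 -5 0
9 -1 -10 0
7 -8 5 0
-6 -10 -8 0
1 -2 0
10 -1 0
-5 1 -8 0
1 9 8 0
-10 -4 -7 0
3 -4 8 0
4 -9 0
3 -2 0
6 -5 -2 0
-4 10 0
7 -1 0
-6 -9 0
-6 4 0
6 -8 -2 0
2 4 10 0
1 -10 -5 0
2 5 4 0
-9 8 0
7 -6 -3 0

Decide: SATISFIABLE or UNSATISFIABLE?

UNSATISFIABLE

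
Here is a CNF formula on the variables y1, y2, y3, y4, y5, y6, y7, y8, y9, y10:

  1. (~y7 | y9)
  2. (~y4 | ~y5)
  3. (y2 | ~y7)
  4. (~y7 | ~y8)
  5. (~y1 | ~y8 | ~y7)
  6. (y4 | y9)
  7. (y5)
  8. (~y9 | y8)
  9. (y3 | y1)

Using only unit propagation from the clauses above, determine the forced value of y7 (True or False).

False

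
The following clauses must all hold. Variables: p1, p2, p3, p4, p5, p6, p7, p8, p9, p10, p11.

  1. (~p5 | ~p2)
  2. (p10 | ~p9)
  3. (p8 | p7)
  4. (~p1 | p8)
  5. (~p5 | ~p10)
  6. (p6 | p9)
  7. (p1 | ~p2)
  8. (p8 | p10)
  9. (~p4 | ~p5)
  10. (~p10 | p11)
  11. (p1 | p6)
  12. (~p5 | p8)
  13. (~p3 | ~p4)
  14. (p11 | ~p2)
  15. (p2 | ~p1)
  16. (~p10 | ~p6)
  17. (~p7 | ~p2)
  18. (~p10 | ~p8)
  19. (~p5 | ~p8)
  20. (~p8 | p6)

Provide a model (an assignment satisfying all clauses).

p3 occurs only negated in the remaining clauses — set p3 = False.
Pure literal: p5 appears only negated; assign p5 = False.
Set p1 = True and propagate.
  then p8 is forced to True.
  then p2 is forced to True.
  then p11 is forced to True.
  then p7 is forced to False.
  then p10 is forced to False.
  then p9 is forced to False.
  then p6 is forced to True.
p4 is now unconstrained; take p4 = True.

p1 = T, p2 = T, p3 = F, p4 = T, p5 = F, p6 = T, p7 = F, p8 = T, p9 = F, p10 = F, p11 = T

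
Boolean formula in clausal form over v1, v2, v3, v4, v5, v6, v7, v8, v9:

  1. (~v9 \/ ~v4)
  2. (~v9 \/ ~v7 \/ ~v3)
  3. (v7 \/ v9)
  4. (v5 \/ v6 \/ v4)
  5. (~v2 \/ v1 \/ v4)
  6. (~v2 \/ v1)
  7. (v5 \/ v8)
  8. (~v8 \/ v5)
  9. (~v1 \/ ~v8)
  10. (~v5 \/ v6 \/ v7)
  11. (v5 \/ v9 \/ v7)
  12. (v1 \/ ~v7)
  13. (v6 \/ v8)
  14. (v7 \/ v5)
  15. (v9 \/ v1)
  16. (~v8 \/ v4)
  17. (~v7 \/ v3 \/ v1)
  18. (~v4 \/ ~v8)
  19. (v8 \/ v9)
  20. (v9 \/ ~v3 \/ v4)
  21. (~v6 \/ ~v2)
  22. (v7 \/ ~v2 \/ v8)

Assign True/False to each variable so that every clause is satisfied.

v1 = T  v2 = F  v3 = T  v4 = F  v5 = T  v6 = T  v7 = F  v8 = F  v9 = T

Check each clause:
  1. (~v9 \/ ~v4) — ~v4 is true.
  2. (~v3 \/ ~v7 \/ ~v9) — ~v7 is true.
  3. (v9 \/ v7) — v9 is true.
  4. (v6 \/ v5 \/ v4) — v5 is true.
  5. (v4 \/ ~v2 \/ v1) — v1 is true.
  6. (~v2 \/ v1) — v1 is true.
  7. (v5 \/ v8) — v5 is true.
  8. (v5 \/ ~v8) — ~v8 is true.
  9. (~v8 \/ ~v1) — ~v8 is true.
  10. (v7 \/ v6 \/ ~v5) — v6 is true.
  11. (v5 \/ v9 \/ v7) — v9 is true.
  12. (~v7 \/ v1) — v1 is true.
  13. (v8 \/ v6) — v6 is true.
  14. (v7 \/ v5) — v5 is true.
  15. (v1 \/ v9) — v9 is true.
  16. (~v8 \/ v4) — ~v8 is true.
  17. (v3 \/ ~v7 \/ v1) — v1 is true.
  18. (~v8 \/ ~v4) — ~v8 is true.
  19. (v9 \/ v8) — v9 is true.
  20. (v4 \/ ~v3 \/ v9) — v9 is true.
  21. (~v2 \/ ~v6) — ~v2 is true.
  22. (v7 \/ v8 \/ ~v2) — ~v2 is true.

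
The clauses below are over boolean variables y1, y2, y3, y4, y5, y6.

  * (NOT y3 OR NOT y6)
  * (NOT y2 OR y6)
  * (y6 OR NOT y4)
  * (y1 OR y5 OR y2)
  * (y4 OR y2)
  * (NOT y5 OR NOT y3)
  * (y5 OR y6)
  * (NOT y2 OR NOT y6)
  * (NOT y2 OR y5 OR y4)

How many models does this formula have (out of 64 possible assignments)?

3

Satisfying assignments:
  y1=0 y2=0 y3=0 y4=1 y5=1 y6=1
  y1=1 y2=0 y3=0 y4=1 y5=0 y6=1
  y1=1 y2=0 y3=0 y4=1 y5=1 y6=1
That's 3 in total.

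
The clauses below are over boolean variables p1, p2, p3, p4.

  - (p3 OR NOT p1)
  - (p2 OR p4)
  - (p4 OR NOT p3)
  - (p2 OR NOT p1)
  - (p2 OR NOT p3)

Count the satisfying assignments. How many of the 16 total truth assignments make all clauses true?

5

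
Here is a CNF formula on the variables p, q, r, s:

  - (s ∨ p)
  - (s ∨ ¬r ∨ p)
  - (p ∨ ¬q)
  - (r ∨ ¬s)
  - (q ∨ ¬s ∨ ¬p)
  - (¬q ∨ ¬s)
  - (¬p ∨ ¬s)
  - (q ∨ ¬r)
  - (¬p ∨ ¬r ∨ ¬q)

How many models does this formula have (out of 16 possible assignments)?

2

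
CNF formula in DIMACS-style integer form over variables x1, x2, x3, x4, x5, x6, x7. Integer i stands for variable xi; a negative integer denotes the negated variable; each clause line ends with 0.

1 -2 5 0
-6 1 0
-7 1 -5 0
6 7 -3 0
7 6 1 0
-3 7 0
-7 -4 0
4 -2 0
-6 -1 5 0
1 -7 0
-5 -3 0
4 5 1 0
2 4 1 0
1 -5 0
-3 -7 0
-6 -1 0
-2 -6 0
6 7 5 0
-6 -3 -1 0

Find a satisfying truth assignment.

x1=T, x2=F, x3=F, x4=T, x5=T, x6=F, x7=F

Check each clause:
  1. (x5 OR NOT x2 OR x1) — x1 is true.
  2. (NOT x6 OR x1) — x1 is true.
  3. (NOT x5 OR x1 OR NOT x7) — NOT x7 is true.
  4. (NOT x3 OR x7 OR x6) — NOT x3 is true.
  5. (x1 OR x7 OR x6) — x1 is true.
  6. (x7 OR NOT x3) — NOT x3 is true.
  7. (NOT x7 OR NOT x4) — NOT x7 is true.
  8. (NOT x2 OR x4) — x4 is true.
  9. (NOT x6 OR NOT x1 OR x5) — NOT x6 is true.
  10. (x1 OR NOT x7) — x1 is true.
  11. (NOT x5 OR NOT x3) — NOT x3 is true.
  12. (x4 OR x5 OR x1) — x1 is true.
  13. (x1 OR x2 OR x4) — x1 is true.
  14. (NOT x5 OR x1) — x1 is true.
  15. (NOT x7 OR NOT x3) — NOT x7 is true.
  16. (NOT x1 OR NOT x6) — NOT x6 is true.
  17. (NOT x2 OR NOT x6) — NOT x6 is true.
  18. (x7 OR x5 OR x6) — x5 is true.
  19. (NOT x1 OR NOT x6 OR NOT x3) — NOT x6 is true.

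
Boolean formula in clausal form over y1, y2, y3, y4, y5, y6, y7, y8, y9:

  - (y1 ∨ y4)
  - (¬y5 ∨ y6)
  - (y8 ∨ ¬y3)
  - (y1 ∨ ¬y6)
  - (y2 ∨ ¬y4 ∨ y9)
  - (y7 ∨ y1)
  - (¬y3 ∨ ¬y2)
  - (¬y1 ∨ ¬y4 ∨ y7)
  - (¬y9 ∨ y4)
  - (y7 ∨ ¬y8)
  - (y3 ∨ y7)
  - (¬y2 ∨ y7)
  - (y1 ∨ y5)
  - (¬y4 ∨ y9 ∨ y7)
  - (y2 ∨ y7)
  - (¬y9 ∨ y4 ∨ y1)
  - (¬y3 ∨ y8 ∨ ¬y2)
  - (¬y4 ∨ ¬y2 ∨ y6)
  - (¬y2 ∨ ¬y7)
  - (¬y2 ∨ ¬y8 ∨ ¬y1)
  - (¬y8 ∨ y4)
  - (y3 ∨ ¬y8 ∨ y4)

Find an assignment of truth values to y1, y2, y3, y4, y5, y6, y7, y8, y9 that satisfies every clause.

y1=T  y2=F  y3=F  y4=T  y5=F  y6=F  y7=T  y8=T  y9=T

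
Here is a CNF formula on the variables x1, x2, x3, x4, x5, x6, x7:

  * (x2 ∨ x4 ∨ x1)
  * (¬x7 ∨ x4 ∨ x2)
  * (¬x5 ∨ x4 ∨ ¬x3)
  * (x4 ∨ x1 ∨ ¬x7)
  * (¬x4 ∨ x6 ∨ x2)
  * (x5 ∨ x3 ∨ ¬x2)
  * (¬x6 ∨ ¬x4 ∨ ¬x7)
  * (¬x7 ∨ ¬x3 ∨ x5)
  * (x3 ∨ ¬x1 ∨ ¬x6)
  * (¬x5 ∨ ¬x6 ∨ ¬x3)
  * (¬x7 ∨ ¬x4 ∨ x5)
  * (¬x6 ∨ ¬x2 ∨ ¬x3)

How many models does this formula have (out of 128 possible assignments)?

Split on x4, then x3.
  x4=T, x3=T: x1 free; 4 ways for (x2,x5,x6,x7) × 2^1 = 8.
  x4=T, x3=F: 7 of the 32 assignments to (x1,x2,x5,x6,x7) work.
  x4=F, x3=T: remaining (x1,x2,x5,x6,x7) ∈ {(F,T,F,F,F); (T,F,F,F,F); (T,F,F,T,F); (T,T,F,F,F)} — 4.
  x4=F, x3=F: 6 of the 32 assignments to (x1,x2,x5,x6,x7) work.
Total: 8 + 7 + 4 + 6 = 25.

25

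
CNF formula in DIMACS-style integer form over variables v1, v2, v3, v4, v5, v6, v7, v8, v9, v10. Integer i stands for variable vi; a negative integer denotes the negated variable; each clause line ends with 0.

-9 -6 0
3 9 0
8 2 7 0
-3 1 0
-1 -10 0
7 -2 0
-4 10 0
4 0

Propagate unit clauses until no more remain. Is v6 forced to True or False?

Unit clause (v4) sets v4 = True.
(v10 || !v4): since v4 = True, the clause reduces to (v10). v10 = True.
(!v10 || !v1) with v10 = True leaves only !v1, so v1 = False.
(v1 || !v3): since v1 = False, the clause reduces to (!v3). v3 = False.
From (v9 || v3) and v3 = False: v9 = True.
(!v9 || !v6): since v9 = True, the clause reduces to (!v6). v6 = False.

False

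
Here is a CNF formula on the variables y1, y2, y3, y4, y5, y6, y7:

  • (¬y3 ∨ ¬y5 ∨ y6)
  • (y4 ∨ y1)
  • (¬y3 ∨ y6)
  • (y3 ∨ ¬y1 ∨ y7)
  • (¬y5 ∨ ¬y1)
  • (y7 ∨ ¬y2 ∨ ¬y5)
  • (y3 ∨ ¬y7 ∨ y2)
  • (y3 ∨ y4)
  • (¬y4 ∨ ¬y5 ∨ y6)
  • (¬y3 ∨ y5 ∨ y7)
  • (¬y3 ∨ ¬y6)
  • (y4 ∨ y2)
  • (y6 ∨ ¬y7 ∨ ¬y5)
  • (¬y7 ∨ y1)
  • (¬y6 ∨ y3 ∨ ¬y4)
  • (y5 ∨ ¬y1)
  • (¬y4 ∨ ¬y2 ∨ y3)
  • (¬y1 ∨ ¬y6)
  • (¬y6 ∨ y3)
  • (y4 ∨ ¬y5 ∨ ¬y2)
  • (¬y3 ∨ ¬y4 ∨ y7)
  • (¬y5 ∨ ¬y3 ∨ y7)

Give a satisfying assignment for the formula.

y1 = False  y2 = False  y3 = False  y4 = True  y5 = False  y6 = False  y7 = False

Check each clause:
  1. (¬y3 ∨ y6 ∨ ¬y5) — ¬y5 is true.
  2. (y1 ∨ y4) — y4 is true.
  3. (¬y3 ∨ y6) — ¬y3 is true.
  4. (y7 ∨ ¬y1 ∨ y3) — ¬y1 is true.
  5. (¬y1 ∨ ¬y5) — ¬y5 is true.
  6. (¬y2 ∨ y7 ∨ ¬y5) — ¬y5 is true.
  7. (¬y7 ∨ y2 ∨ y3) — ¬y7 is true.
  8. (y4 ∨ y3) — y4 is true.
  9. (¬y5 ∨ y6 ∨ ¬y4) — ¬y5 is true.
  10. (y7 ∨ ¬y3 ∨ y5) — ¬y3 is true.
  11. (¬y3 ∨ ¬y6) — ¬y6 is true.
  12. (y4 ∨ y2) — y4 is true.
  13. (¬y5 ∨ ¬y7 ∨ y6) — ¬y7 is true.
  14. (¬y7 ∨ y1) — ¬y7 is true.
  15. (¬y4 ∨ ¬y6 ∨ y3) — ¬y6 is true.
  16. (y5 ∨ ¬y1) — ¬y1 is true.
  17. (y3 ∨ ¬y2 ∨ ¬y4) — ¬y2 is true.
  18. (¬y1 ∨ ¬y6) — ¬y6 is true.
  19. (y3 ∨ ¬y6) — ¬y6 is true.
  20. (y4 ∨ ¬y5 ∨ ¬y2) — ¬y5 is true.
  21. (¬y4 ∨ y7 ∨ ¬y3) — ¬y3 is true.
  22. (¬y5 ∨ ¬y3 ∨ y7) — ¬y5 is true.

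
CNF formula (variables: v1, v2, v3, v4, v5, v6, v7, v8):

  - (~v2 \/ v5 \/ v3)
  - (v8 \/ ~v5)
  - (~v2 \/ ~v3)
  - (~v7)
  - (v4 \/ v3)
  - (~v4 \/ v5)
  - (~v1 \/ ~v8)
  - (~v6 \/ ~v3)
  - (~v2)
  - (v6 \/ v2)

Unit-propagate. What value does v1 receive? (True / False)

(~v7) is a unit clause: v7 = False.
Unit clause (~v2) sets v2 = False.
(v2 \/ v6): since v2 = False, the clause reduces to (v6). v6 = True.
(~v6 \/ ~v3): since v6 = True, the clause reduces to (~v3). v3 = False.
(v4 \/ v3): since v3 = False, the clause reduces to (v4). v4 = True.
(v5 \/ ~v4): since v4 = True, the clause reduces to (v5). v5 = True.
(~v5 \/ v8): since v5 = True, the clause reduces to (v8). v8 = True.
In (~v8 \/ ~v1), ~v8 is now false; ~v1 must hold, so v1 = False.

False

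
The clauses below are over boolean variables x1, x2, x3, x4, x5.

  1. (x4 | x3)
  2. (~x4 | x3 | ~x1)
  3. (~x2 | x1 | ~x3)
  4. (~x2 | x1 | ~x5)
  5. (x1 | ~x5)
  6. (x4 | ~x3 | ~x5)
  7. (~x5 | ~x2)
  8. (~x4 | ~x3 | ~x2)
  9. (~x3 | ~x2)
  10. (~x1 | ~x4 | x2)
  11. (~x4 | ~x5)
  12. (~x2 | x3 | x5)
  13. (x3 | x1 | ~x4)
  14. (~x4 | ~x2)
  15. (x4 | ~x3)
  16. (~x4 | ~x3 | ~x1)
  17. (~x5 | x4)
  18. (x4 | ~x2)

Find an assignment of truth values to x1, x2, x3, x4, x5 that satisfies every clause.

x1=F, x2=F, x3=T, x4=T, x5=F

Branch on x1: take x1 = False.
  then x5 is forced to False.
Try x2 = False.
For the remaining variables, x3 = True, x4 = True works.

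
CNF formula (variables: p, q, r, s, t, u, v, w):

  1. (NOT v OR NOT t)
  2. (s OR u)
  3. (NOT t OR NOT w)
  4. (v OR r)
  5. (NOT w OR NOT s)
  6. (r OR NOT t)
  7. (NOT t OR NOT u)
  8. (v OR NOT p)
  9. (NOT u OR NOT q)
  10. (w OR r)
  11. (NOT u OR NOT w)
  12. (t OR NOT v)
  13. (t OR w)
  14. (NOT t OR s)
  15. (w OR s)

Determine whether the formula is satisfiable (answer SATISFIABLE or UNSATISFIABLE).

p occurs only negated in the remaining clauses — set p = False.
r occurs only positively in the remaining clauses — set r = True.
Branch on q: take q = True.
  then u is forced to False.
  then s is forced to True.
  then w is forced to False.
  then t is forced to True.
  then v is forced to False.
Every clause has at least one true literal under this assignment.
So p = F, q = T, r = T, s = T, t = T, u = F, v = F, w = F is a satisfying assignment.

SATISFIABLE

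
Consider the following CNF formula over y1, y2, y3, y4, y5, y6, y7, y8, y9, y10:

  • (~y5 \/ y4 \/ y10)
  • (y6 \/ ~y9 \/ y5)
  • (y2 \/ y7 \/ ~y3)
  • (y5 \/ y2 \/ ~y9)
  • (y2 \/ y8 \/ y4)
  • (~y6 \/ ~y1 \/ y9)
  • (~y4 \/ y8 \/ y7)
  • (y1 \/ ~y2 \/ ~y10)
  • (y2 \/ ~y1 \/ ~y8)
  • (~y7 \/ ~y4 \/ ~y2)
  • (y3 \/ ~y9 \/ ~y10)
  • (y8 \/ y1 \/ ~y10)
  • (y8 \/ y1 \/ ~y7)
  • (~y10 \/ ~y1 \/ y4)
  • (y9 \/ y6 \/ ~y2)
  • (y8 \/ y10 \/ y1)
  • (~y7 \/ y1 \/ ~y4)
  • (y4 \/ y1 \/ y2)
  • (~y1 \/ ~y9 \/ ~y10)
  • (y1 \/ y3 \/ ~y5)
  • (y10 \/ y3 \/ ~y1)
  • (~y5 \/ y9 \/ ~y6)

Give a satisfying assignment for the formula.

y1=F, y2=T, y3=T, y4=T, y5=F, y6=T, y7=F, y8=T, y9=F, y10=F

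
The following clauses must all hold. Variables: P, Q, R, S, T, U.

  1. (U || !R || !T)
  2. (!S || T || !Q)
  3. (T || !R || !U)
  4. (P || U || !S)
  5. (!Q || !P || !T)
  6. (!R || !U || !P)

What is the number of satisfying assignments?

30

Split on T, then U.
  T=1, U=1: S free; 5 ways for (P,Q,R) × 2^1 = 10.
  T=1, U=0: remaining (P,Q,R,S) ∈ {(0,0,0,0); (0,1,0,0); (1,0,0,0); (1,0,0,1)} — 4.
  T=0, U=1: P free; 3 ways for (Q,R,S) × 2^1 = 6.
  T=0, U=0: R free; 5 ways for (P,Q,S) × 2^1 = 10.
Total: 10 + 4 + 6 + 10 = 30.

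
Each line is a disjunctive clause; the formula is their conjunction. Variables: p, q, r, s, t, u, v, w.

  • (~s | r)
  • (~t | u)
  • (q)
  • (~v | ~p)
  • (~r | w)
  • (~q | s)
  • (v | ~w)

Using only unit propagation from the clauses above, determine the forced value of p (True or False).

False

(q) stands alone — q = True.
In (~q | s), ~q is now false; s must hold, so s = True.
From (~s | r) and s = True: r = True.
In (w | ~r), ~r is now false; w must hold, so w = True.
(~w | v): since w = True, the clause reduces to (v). v = True.
(~p | ~v): since v = True, the clause reduces to (~p). p = False.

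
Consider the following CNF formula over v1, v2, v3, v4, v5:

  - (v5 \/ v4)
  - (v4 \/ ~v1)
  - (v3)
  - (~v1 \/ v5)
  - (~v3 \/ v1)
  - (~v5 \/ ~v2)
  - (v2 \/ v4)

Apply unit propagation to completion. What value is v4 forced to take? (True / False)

(v3) is a unit clause: v3 = True.
In (~v3 \/ v1), ~v3 is now false; v1 must hold, so v1 = True.
(v4 \/ ~v1): since v1 = True, the clause reduces to (v4). v4 = True.

True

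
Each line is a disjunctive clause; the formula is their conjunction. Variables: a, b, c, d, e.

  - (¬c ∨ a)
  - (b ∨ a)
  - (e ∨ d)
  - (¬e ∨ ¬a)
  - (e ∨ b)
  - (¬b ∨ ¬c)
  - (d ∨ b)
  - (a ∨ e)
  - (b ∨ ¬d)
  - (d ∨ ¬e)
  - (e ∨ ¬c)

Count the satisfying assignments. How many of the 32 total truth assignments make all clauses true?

2

Satisfying assignments:
  a=0 b=1 c=0 d=1 e=1
  a=1 b=1 c=0 d=1 e=0
Count: 2.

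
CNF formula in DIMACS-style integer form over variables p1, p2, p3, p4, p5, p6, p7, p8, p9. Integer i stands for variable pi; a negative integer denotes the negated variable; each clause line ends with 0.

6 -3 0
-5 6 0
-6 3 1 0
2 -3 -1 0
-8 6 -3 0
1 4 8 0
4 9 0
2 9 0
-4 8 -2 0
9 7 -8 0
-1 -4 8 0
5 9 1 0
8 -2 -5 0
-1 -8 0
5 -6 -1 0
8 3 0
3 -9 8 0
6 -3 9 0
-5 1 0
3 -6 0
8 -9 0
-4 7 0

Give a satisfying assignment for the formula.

Branch on p1: take p1 = False.
  then p5 is forced to False.
  then p9 is forced to True.
  then p8 is forced to True.
Try p3 = False.
  then p6 is forced to False.
The remaining clauses are satisfied by p2 = False, p4 = False, p7 = False.
Every clause has at least one true literal under this assignment.

p1=False, p2=False, p3=False, p4=False, p5=False, p6=False, p7=False, p8=True, p9=True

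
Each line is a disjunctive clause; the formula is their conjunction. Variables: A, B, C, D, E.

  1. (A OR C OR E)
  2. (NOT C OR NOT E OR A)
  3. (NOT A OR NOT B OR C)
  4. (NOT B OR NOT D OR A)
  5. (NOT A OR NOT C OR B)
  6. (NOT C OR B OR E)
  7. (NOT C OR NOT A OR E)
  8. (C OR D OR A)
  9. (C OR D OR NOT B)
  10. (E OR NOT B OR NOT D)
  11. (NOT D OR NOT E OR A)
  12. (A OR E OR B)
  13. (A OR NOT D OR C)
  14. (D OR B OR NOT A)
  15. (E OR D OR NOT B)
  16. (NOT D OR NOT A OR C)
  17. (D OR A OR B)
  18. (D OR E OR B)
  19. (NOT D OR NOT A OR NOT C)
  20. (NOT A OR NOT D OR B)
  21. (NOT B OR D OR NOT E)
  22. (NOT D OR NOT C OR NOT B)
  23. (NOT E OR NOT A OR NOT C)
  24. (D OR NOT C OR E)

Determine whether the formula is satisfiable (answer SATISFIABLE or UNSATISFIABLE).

A = True:
  B = True:
    propagation gives C=True, E=True; an empty clause results — contradiction.
  B = False:
    propagation gives C=False, D=True; an empty clause results — contradiction.
A = False:
  D = True:
    propagation gives B=False, E=False; an empty clause results — contradiction.
  D = False:
    propagation gives C=True, E=False; an empty clause results — contradiction.
Every branch closes, so no satisfying assignment exists.

UNSATISFIABLE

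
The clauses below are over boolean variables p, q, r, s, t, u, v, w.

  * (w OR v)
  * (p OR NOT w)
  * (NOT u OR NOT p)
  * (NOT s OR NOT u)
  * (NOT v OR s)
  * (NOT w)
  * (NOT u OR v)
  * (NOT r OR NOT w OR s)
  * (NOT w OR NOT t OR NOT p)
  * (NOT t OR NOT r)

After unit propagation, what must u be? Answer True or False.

Unit clause (NOT w) sets w = False.
(v OR w): since w = False, the clause reduces to (v). v = True.
(s OR NOT v) with v = True leaves only s, so s = True.
(NOT u OR NOT s) with s = True leaves only NOT u, so u = False.

False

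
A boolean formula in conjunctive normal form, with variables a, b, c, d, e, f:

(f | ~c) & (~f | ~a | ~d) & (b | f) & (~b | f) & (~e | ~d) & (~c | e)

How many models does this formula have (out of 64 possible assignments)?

Case analysis on f and b:
  f=1, b=1: 7 of the 16 assignments to (a,c,d,e) work.
  f=1, b=0: 7 of the 16 assignments to (a,c,d,e) work.
  f=0, b=1: a clause becomes empty — 0.
  f=0, b=0: a clause becomes empty — 0.
Total: 7 + 7 + 0 + 0 = 14.

14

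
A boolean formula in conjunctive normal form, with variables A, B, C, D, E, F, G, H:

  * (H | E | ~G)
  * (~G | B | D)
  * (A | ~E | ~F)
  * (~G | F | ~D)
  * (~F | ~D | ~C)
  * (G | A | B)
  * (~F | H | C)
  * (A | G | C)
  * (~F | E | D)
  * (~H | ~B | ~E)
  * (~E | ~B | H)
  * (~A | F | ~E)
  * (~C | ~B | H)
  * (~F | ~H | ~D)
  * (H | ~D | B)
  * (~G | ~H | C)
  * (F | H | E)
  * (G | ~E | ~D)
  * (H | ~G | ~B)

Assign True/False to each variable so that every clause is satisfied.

A=0, B=1, C=1, D=0, E=0, F=0, G=0, H=1

Check each clause:
  1. (H | E | ~G) — H is true.
  2. (~G | B | D) — ~G is true.
  3. (A | ~F | ~E) — ~F is true.
  4. (~D | F | ~G) — ~G is true.
  5. (~D | ~C | ~F) — ~F is true.
  6. (B | A | G) — B is true.
  7. (~F | H | C) — H is true.
  8. (A | G | C) — C is true.
  9. (D | E | ~F) — ~F is true.
  10. (~E | ~B | ~H) — ~E is true.
  11. (~B | H | ~E) — H is true.
  12. (~E | ~A | F) — ~E is true.
  13. (~C | H | ~B) — H is true.
  14. (~H | ~D | ~F) — ~F is true.
  15. (H | ~D | B) — H is true.
  16. (C | ~H | ~G) — ~G is true.
  17. (H | E | F) — H is true.
  18. (G | ~D | ~E) — ~E is true.
  19. (~B | ~G | H) — H is true.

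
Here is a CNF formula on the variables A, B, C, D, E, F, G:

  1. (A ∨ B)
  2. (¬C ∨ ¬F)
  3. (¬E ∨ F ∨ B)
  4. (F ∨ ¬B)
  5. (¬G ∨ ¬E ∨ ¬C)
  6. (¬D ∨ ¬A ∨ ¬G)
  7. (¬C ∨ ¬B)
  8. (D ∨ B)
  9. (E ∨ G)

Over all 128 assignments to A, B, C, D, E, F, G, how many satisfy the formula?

11

Split on B, then C.
  B=1, C=1: a clause becomes empty — 0.
  B=1, C=0: 10 of the 32 assignments to (A,D,E,F,G) work.
  B=0, C=1: a clause becomes empty — 0.
  B=0, C=0: remaining (A,D,E,F,G) ∈ {(1,1,1,1,0)} — 1.
Total: 0 + 10 + 0 + 1 = 11.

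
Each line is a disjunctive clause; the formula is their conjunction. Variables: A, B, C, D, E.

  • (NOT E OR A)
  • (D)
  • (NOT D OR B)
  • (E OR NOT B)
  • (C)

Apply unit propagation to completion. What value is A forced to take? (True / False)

(D) is a unit clause: D = True.
In (NOT D OR B), NOT D is now false; B must hold, so B = True.
In (E OR NOT B), NOT B is now false; E must hold, so E = True.
From (NOT E OR A) and E = True: A = True.

True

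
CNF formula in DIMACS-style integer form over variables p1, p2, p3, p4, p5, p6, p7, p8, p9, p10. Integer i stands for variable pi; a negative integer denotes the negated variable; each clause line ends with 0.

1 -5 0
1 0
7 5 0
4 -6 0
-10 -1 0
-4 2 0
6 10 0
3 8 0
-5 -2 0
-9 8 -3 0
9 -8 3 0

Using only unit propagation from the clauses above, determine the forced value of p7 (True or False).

True

(p1) stands alone — p1 = True.
From (NOT p10 OR NOT p1) and p1 = True: p10 = False.
From (p10 OR p6) and p10 = False: p6 = True.
From (p4 OR NOT p6) and p6 = True: p4 = True.
(NOT p4 OR p2): since p4 = True, the clause reduces to (p2). p2 = True.
In (NOT p5 OR NOT p2), NOT p2 is now false; NOT p5 must hold, so p5 = False.
From (p7 OR p5) and p5 = False: p7 = True.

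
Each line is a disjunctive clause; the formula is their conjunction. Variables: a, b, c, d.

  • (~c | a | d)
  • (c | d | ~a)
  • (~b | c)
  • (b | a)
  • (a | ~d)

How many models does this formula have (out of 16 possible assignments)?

5

Satisfying assignments:
  a=1 b=0 c=0 d=1
  a=1 b=0 c=1 d=0
  a=1 b=0 c=1 d=1
  a=1 b=1 c=1 d=0
  a=1 b=1 c=1 d=1
That's 5 in total.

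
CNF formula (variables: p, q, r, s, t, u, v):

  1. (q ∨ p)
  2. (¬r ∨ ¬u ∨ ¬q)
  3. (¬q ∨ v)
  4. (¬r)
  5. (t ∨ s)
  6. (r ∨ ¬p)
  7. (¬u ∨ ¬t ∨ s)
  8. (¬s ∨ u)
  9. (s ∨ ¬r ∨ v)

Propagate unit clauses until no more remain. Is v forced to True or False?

Unit clause (¬r) sets r = False.
(r ∨ ¬p) with r = False leaves only ¬p, so p = False.
In (q ∨ p), p is now false; q must hold, so q = True.
(v ∨ ¬q) with q = True leaves only v, so v = True.

True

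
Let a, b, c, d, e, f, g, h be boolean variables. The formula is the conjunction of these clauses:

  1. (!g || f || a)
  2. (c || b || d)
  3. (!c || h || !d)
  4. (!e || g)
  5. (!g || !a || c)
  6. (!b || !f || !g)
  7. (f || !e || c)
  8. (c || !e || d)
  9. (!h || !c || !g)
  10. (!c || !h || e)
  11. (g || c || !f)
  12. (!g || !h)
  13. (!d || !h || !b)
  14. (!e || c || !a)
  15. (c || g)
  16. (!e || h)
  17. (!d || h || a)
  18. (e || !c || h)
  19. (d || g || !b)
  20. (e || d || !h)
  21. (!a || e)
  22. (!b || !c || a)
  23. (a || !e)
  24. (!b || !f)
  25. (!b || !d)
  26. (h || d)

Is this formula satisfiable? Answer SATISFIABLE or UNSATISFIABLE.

c = True:
  h = True:
    propagation gives g=False, e=False; an empty clause results — contradiction.
  h = False:
    propagation gives d=False; an empty clause results — contradiction.
c = False:
  propagation gives g=True, a=False, f=True, b=False; an empty clause results — contradiction.
Every branch closes, so no satisfying assignment exists.

UNSATISFIABLE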